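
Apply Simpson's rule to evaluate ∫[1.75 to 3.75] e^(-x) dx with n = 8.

f(x) = e^(-x)
a = 1.75, b = 3.75, n = 8
h = (b - a)/n = 0.250000

Simpson's rule: (h/3)[f(x₀) + 4f(x₁) + 2f(x₂) + ... + f(xₙ)]

x_0 = 1.7500, f(x_0) = 0.173774, coefficient = 1
x_1 = 2.0000, f(x_1) = 0.135335, coefficient = 4
x_2 = 2.2500, f(x_2) = 0.105399, coefficient = 2
x_3 = 2.5000, f(x_3) = 0.082085, coefficient = 4
x_4 = 2.7500, f(x_4) = 0.063928, coefficient = 2
x_5 = 3.0000, f(x_5) = 0.049787, coefficient = 4
x_6 = 3.2500, f(x_6) = 0.038774, coefficient = 2
x_7 = 3.5000, f(x_7) = 0.030197, coefficient = 4
x_8 = 3.7500, f(x_8) = 0.023518, coefficient = 1

I ≈ (0.250000/3) × 1.803113 = 0.150259
Exact value: 0.150256
Error: 0.000003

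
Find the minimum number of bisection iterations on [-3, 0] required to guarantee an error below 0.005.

We need (b-a)/2^n ≤ 0.005
(0 - (-3))/2^n ≤ 0.005
3/2^n ≤ 0.005
2^n ≥ 600
n ≥ log₂(600) = 9.23
n ≥ 10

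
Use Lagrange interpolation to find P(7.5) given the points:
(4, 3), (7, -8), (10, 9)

Lagrange interpolation formula:
P(x) = Σ yᵢ × Lᵢ(x)
where Lᵢ(x) = Π_{j≠i} (x - xⱼ)/(xᵢ - xⱼ)

L_0(7.5) = (7.5 - 7)/(4 - 7) × (7.5 - 10)/(4 - 10) = -0.069444
L_1(7.5) = (7.5 - 4)/(7 - 4) × (7.5 - 10)/(7 - 10) = 0.972222
L_2(7.5) = (7.5 - 4)/(10 - 4) × (7.5 - 7)/(10 - 7) = 0.097222

P(7.5) = 3×L_0(7.5) + (-8)×L_1(7.5) + 9×L_2(7.5)
P(7.5) = -7.111111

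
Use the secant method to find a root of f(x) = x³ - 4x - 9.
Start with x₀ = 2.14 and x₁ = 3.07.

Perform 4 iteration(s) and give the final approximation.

f(x) = x³ - 4x - 9
x₀ = 2.14, x₁ = 3.07

Secant formula: x_{n+1} = x_n - f(x_n)(x_n - x_{n-1})/(f(x_n) - f(x_{n-1}))

Iteration 1:
  f(2.140000) = -7.759656
  f(3.070000) = 7.654443
  x_2 = 3.070000 - 7.654443×(3.070000 - 2.140000)/(7.654443 - (-7.759656))
       = 2.608174
Iteration 2:
  f(3.070000) = 7.654443
  f(2.608174) = -1.690406
  x_3 = 2.608174 - (-1.690406)×(2.608174 - 3.070000)/(-1.690406 - 7.654443)
       = 2.691714
Iteration 3:
  f(2.608174) = -1.690406
  f(2.691714) = -0.264507
  x_4 = 2.691714 - (-0.264507)×(2.691714 - 2.608174)/(-0.264507 - (-1.690406))
       = 2.707211
Iteration 4:
  f(2.691714) = -0.264507
  f(2.707211) = 0.012289
  x_5 = 2.707211 - 0.012289×(2.707211 - 2.691714)/(0.012289 - (-0.264507))
       = 2.706523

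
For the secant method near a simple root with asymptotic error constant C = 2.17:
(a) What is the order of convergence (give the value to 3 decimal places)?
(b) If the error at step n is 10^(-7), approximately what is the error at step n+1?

(a) Secant method has superlinear convergence with order φ = (1+√5)/2 ≈ 1.618.
    This means |e_{n+1}| ≈ C|e_n|^1.618.

(b) With |e_n| = 10^(-7) and C = 2.17:
    |e_{n+1}| ≈ 2.17 × (10^(-7))^1.618 = 2.17 × 10^(-11.33)

(a) ≈ 1.618 (golden ratio); (b) |e_{n+1}| ≈ 1.024e-11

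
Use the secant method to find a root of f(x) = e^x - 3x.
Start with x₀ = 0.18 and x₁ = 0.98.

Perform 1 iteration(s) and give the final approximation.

f(x) = e^x - 3x
x₀ = 0.18, x₁ = 0.98

Secant formula: x_{n+1} = x_n - f(x_n)(x_n - x_{n-1})/(f(x_n) - f(x_{n-1}))

Iteration 1:
  f(0.180000) = 0.657217
  f(0.980000) = -0.275544
  x_2 = 0.980000 - (-0.275544)×(0.980000 - 0.180000)/(-0.275544 - 0.657217)
       = 0.743675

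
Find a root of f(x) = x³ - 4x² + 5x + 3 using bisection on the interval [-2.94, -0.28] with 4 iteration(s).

f(x) = x³ - 4x² + 5x + 3
Initial interval: [-2.94, -0.28]

Iteration 1:
  c_1 = (-2.940000 + (-0.280000))/2 = -1.610000
  f(c_1) = f(-1.610000) = -19.591681
  f(a) × f(c) ≥ 0, new interval: [-1.610000, -0.280000]
Iteration 2:
  c_2 = (-1.610000 + (-0.280000))/2 = -0.945000
  f(c_2) = f(-0.945000) = -6.141009
  f(a) × f(c) ≥ 0, new interval: [-0.945000, -0.280000]
Iteration 3:
  c_3 = (-0.945000 + (-0.280000))/2 = -0.612500
  f(c_3) = f(-0.612500) = -1.792908
  f(a) × f(c) ≥ 0, new interval: [-0.612500, -0.280000]
Iteration 4:
  c_4 = (-0.612500 + (-0.280000))/2 = -0.446250
  f(c_4) = f(-0.446250) = -0.116672
  f(a) × f(c) ≥ 0, new interval: [-0.446250, -0.280000]

After 4 iteration(s), the approximation is c_4 = -0.446250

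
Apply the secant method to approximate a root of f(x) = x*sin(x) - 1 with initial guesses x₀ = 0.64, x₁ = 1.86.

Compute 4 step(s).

f(x) = x*sin(x) - 1
x₀ = 0.64, x₁ = 1.86

Secant formula: x_{n+1} = x_n - f(x_n)(x_n - x_{n-1})/(f(x_n) - f(x_{n-1}))

Iteration 1:
  f(0.640000) = -0.617795
  f(1.860000) = 0.782757
  x_2 = 1.860000 - 0.782757×(1.860000 - 0.640000)/(0.782757 - (-0.617795))
       = 1.178152
Iteration 2:
  f(1.860000) = 0.782757
  f(1.178152) = 0.088495
  x_3 = 1.178152 - 0.088495×(1.178152 - 1.860000)/(0.088495 - 0.782757)
       = 1.091239
Iteration 3:
  f(1.178152) = 0.088495
  f(1.091239) = -0.031854
  x_4 = 1.091239 - (-0.031854)×(1.091239 - 1.178152)/(-0.031854 - 0.088495)
       = 1.114243
Iteration 4:
  f(1.091239) = -0.031854
  f(1.114243) = 0.000119
  x_5 = 1.114243 - 0.000119×(1.114243 - 1.091239)/(0.000119 - (-0.031854))
       = 1.114157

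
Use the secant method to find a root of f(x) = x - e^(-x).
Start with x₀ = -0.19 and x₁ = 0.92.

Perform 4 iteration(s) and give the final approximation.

f(x) = x - e^(-x)
x₀ = -0.19, x₁ = 0.92

Secant formula: x_{n+1} = x_n - f(x_n)(x_n - x_{n-1})/(f(x_n) - f(x_{n-1}))

Iteration 1:
  f(-0.190000) = -1.399250
  f(0.920000) = 0.521481
  x_2 = 0.920000 - 0.521481×(0.920000 - (-0.190000))/(0.521481 - (-1.399250))
       = 0.618633
Iteration 2:
  f(0.920000) = 0.521481
  f(0.618633) = 0.079953
  x_3 = 0.618633 - 0.079953×(0.618633 - 0.920000)/(0.079953 - 0.521481)
       = 0.564061
Iteration 3:
  f(0.618633) = 0.079953
  f(0.564061) = -0.004833
  x_4 = 0.564061 - (-0.004833)×(0.564061 - 0.618633)/(-0.004833 - 0.079953)
       = 0.567172
Iteration 4:
  f(0.564061) = -0.004833
  f(0.567172) = 0.000045
  x_5 = 0.567172 - 0.000045×(0.567172 - 0.564061)/(0.000045 - (-0.004833))
       = 0.567143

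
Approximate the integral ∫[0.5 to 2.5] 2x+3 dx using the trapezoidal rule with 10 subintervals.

f(x) = 2x+3
a = 0.5, b = 2.5, n = 10
h = (b - a)/n = 0.200000

Trapezoidal rule: (h/2)[f(x₀) + 2f(x₁) + 2f(x₂) + ... + f(xₙ)]

x_0 = 0.5000, f(x_0) = 4.000000, coefficient = 1
x_1 = 0.7000, f(x_1) = 4.400000, coefficient = 2
x_2 = 0.9000, f(x_2) = 4.800000, coefficient = 2
x_3 = 1.1000, f(x_3) = 5.200000, coefficient = 2
x_4 = 1.3000, f(x_4) = 5.600000, coefficient = 2
x_5 = 1.5000, f(x_5) = 6.000000, coefficient = 2
x_6 = 1.7000, f(x_6) = 6.400000, coefficient = 2
x_7 = 1.9000, f(x_7) = 6.800000, coefficient = 2
x_8 = 2.1000, f(x_8) = 7.200000, coefficient = 2
x_9 = 2.3000, f(x_9) = 7.600000, coefficient = 2
x_10 = 2.5000, f(x_10) = 8.000000, coefficient = 1

I ≈ (0.200000/2) × 120.000000 = 12.000000
Exact value: 12.000000
Error: 0.000000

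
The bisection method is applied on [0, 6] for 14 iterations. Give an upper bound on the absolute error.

Bisection error bound: |error| ≤ (b-a)/2^n
|error| ≤ (6 - 0)/2^14 = 6/2^14
|error| ≤ 0.0003662109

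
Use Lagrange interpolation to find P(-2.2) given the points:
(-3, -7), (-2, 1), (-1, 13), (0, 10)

Lagrange interpolation formula:
P(x) = Σ yᵢ × Lᵢ(x)
where Lᵢ(x) = Π_{j≠i} (x - xⱼ)/(xᵢ - xⱼ)

L_0(-2.2) = (-2.2 - (-2))/(-3 - (-2)) × (-2.2 - (-1))/(-3 - (-1)) × (-2.2 - 0)/(-3 - 0) = 0.088000
L_1(-2.2) = (-2.2 - (-3))/(-2 - (-3)) × (-2.2 - (-1))/(-2 - (-1)) × (-2.2 - 0)/(-2 - 0) = 1.056000
L_2(-2.2) = (-2.2 - (-3))/(-1 - (-3)) × (-2.2 - (-2))/(-1 - (-2)) × (-2.2 - 0)/(-1 - 0) = -0.176000
L_3(-2.2) = (-2.2 - (-3))/(0 - (-3)) × (-2.2 - (-2))/(0 - (-2)) × (-2.2 - (-1))/(0 - (-1)) = 0.032000

P(-2.2) = (-7)×L_0(-2.2) + 1×L_1(-2.2) + 13×L_2(-2.2) + 10×L_3(-2.2)
P(-2.2) = -1.528000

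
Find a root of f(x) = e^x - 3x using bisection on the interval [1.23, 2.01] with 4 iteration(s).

f(x) = e^x - 3x
Initial interval: [1.23, 2.01]

Iteration 1:
  c_1 = (1.230000 + 2.010000)/2 = 1.620000
  f(c_1) = f(1.620000) = 0.193090
  f(a) × f(c) < 0, new interval: [1.230000, 1.620000]
Iteration 2:
  c_2 = (1.230000 + 1.620000)/2 = 1.425000
  f(c_2) = f(1.425000) = -0.117142
  f(a) × f(c) ≥ 0, new interval: [1.425000, 1.620000]
Iteration 3:
  c_3 = (1.425000 + 1.620000)/2 = 1.522500
  f(c_3) = f(1.522500) = 0.016170
  f(a) × f(c) < 0, new interval: [1.425000, 1.522500]
Iteration 4:
  c_4 = (1.425000 + 1.522500)/2 = 1.473750
  f(c_4) = f(1.473750) = -0.055675
  f(a) × f(c) ≥ 0, new interval: [1.473750, 1.522500]

After 4 iteration(s), the approximation is c_4 = 1.473750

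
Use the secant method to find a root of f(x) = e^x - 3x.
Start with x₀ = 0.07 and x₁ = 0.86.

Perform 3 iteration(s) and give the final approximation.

f(x) = e^x - 3x
x₀ = 0.07, x₁ = 0.86

Secant formula: x_{n+1} = x_n - f(x_n)(x_n - x_{n-1})/(f(x_n) - f(x_{n-1}))

Iteration 1:
  f(0.070000) = 0.862508
  f(0.860000) = -0.216839
  x_2 = 0.860000 - (-0.216839)×(0.860000 - 0.070000)/(-0.216839 - 0.862508)
       = 0.701290
Iteration 2:
  f(0.860000) = -0.216839
  f(0.701290) = -0.087518
  x_3 = 0.701290 - (-0.087518)×(0.701290 - 0.860000)/(-0.087518 - (-0.216839))
       = 0.593883
Iteration 3:
  f(0.701290) = -0.087518
  f(0.593883) = 0.029357
  x_4 = 0.593883 - 0.029357×(0.593883 - 0.701290)/(0.029357 - (-0.087518))
       = 0.620862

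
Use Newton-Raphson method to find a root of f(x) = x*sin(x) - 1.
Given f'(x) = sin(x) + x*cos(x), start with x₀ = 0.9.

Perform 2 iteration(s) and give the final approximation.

f(x) = x*sin(x) - 1
f'(x) = sin(x) + x*cos(x)
x₀ = 0.9

Newton-Raphson formula: x_{n+1} = x_n - f(x_n)/f'(x_n)

Iteration 1:
  f(0.900000) = -0.295006
  f'(0.900000) = 1.342776
  x_1 = 0.900000 - (-0.295006)/1.342776 = 1.119698
Iteration 2:
  f(1.119698) = 0.007694
  f'(1.119698) = 1.388106
  x_2 = 1.119698 - 0.007694/1.388106 = 1.114156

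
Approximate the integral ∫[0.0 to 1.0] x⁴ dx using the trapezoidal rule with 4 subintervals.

f(x) = x⁴
a = 0.0, b = 1.0, n = 4
h = (b - a)/n = 0.250000

Trapezoidal rule: (h/2)[f(x₀) + 2f(x₁) + 2f(x₂) + ... + f(xₙ)]

x_0 = 0.0000, f(x_0) = 0.000000, coefficient = 1
x_1 = 0.2500, f(x_1) = 0.003906, coefficient = 2
x_2 = 0.5000, f(x_2) = 0.062500, coefficient = 2
x_3 = 0.7500, f(x_3) = 0.316406, coefficient = 2
x_4 = 1.0000, f(x_4) = 1.000000, coefficient = 1

I ≈ (0.250000/2) × 1.765625 = 0.220703
Exact value: 0.200000
Error: 0.020703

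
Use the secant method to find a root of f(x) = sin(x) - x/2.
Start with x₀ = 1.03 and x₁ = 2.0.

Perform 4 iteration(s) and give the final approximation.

f(x) = sin(x) - x/2
x₀ = 1.03, x₁ = 2.0

Secant formula: x_{n+1} = x_n - f(x_n)(x_n - x_{n-1})/(f(x_n) - f(x_{n-1}))

Iteration 1:
  f(1.030000) = 0.342299
  f(2.000000) = -0.090703
  x_2 = 2.000000 - (-0.090703)×(2.000000 - 1.030000)/(-0.090703 - 0.342299)
       = 1.796810
Iteration 2:
  f(2.000000) = -0.090703
  f(1.796810) = 0.076162
  x_3 = 1.796810 - 0.076162×(1.796810 - 2.000000)/(0.076162 - (-0.090703))
       = 1.889552
Iteration 3:
  f(1.796810) = 0.076162
  f(1.889552) = 0.004850
  x_4 = 1.889552 - 0.004850×(1.889552 - 1.796810)/(0.004850 - 0.076162)
       = 1.895860
Iteration 4:
  f(1.889552) = 0.004850
  f(1.895860) = -0.000299
  x_5 = 1.895860 - (-0.000299)×(1.895860 - 1.889552)/(-0.000299 - 0.004850)
       = 1.895493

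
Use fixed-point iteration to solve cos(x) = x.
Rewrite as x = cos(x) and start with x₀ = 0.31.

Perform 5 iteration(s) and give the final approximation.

Equation: cos(x) = x
Fixed-point form: x = cos(x)
x₀ = 0.31

x_1 = g(0.310000) = 0.952334
x_2 = g(0.952334) = 0.579783
x_3 = g(0.579783) = 0.836581
x_4 = g(0.836581) = 0.670005
x_5 = g(0.670005) = 0.783819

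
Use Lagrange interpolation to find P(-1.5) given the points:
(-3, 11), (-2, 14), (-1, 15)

Lagrange interpolation formula:
P(x) = Σ yᵢ × Lᵢ(x)
where Lᵢ(x) = Π_{j≠i} (x - xⱼ)/(xᵢ - xⱼ)

L_0(-1.5) = (-1.5 - (-2))/(-3 - (-2)) × (-1.5 - (-1))/(-3 - (-1)) = -0.125000
L_1(-1.5) = (-1.5 - (-3))/(-2 - (-3)) × (-1.5 - (-1))/(-2 - (-1)) = 0.750000
L_2(-1.5) = (-1.5 - (-3))/(-1 - (-3)) × (-1.5 - (-2))/(-1 - (-2)) = 0.375000

P(-1.5) = 11×L_0(-1.5) + 14×L_1(-1.5) + 15×L_2(-1.5)
P(-1.5) = 14.750000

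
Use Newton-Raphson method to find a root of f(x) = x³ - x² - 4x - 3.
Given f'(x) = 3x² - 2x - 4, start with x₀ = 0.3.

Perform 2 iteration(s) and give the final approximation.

f(x) = x³ - x² - 4x - 3
f'(x) = 3x² - 2x - 4
x₀ = 0.3

Newton-Raphson formula: x_{n+1} = x_n - f(x_n)/f'(x_n)

Iteration 1:
  f(0.300000) = -4.263000
  f'(0.300000) = -4.330000
  x_1 = 0.300000 - (-4.263000)/(-4.330000) = -0.684527
Iteration 2:
  f(-0.684527) = -1.051224
  f'(-0.684527) = -1.225217
  x_2 = -0.684527 - (-1.051224)/(-1.225217) = -1.542516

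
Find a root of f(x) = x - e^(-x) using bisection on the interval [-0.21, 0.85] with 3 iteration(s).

f(x) = x - e^(-x)
Initial interval: [-0.21, 0.85]

Iteration 1:
  c_1 = (-0.210000 + 0.850000)/2 = 0.320000
  f(c_1) = f(0.320000) = -0.406149
  f(a) × f(c) ≥ 0, new interval: [0.320000, 0.850000]
Iteration 2:
  c_2 = (0.320000 + 0.850000)/2 = 0.585000
  f(c_2) = f(0.585000) = 0.027894
  f(a) × f(c) < 0, new interval: [0.320000, 0.585000]
Iteration 3:
  c_3 = (0.320000 + 0.585000)/2 = 0.452500
  f(c_3) = f(0.452500) = -0.183536
  f(a) × f(c) ≥ 0, new interval: [0.452500, 0.585000]

After 3 iteration(s), the approximation is c_3 = 0.452500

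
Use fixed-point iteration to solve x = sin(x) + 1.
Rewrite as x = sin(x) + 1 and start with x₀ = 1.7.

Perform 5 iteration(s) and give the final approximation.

Equation: x = sin(x) + 1
Fixed-point form: x = sin(x) + 1
x₀ = 1.7

x_1 = g(1.700000) = 1.991665
x_2 = g(1.991665) = 1.912734
x_3 = g(1.912734) = 1.942107
x_4 = g(1.942107) = 1.931853
x_5 = g(1.931853) = 1.935524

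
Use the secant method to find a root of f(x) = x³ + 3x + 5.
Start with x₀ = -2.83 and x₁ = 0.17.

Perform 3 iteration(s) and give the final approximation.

f(x) = x³ + 3x + 5
x₀ = -2.83, x₁ = 0.17

Secant formula: x_{n+1} = x_n - f(x_n)(x_n - x_{n-1})/(f(x_n) - f(x_{n-1}))

Iteration 1:
  f(-2.830000) = -26.155187
  f(0.170000) = 5.514913
  x_2 = 0.170000 - 5.514913×(0.170000 - (-2.830000))/(5.514913 - (-26.155187))
       = -0.352409
Iteration 2:
  f(0.170000) = 5.514913
  f(-0.352409) = 3.899007
  x_3 = -0.352409 - 3.899007×(-0.352409 - 0.170000)/(3.899007 - 5.514913)
       = -1.612925
Iteration 3:
  f(-0.352409) = 3.899007
  f(-1.612925) = -4.034845
  x_4 = -1.612925 - (-4.034845)×(-1.612925 - (-0.352409))/(-4.034845 - 3.899007)
       = -0.971876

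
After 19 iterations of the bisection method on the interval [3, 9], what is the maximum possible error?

Bisection error bound: |error| ≤ (b-a)/2^n
|error| ≤ (9 - 3)/2^19 = 6/2^19
|error| ≤ 0.0000114441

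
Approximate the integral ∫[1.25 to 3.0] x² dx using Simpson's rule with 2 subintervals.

f(x) = x²
a = 1.25, b = 3.0, n = 2
h = (b - a)/n = 0.875000

Simpson's rule: (h/3)[f(x₀) + 4f(x₁) + 2f(x₂) + ... + f(xₙ)]

x_0 = 1.2500, f(x_0) = 1.562500, coefficient = 1
x_1 = 2.1250, f(x_1) = 4.515625, coefficient = 4
x_2 = 3.0000, f(x_2) = 9.000000, coefficient = 1

I ≈ (0.875000/3) × 28.625000 = 8.348958
Exact value: 8.348958
Error: 0.000000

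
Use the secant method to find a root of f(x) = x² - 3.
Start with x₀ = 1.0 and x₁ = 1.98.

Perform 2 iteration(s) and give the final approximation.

f(x) = x² - 3
x₀ = 1.0, x₁ = 1.98

Secant formula: x_{n+1} = x_n - f(x_n)(x_n - x_{n-1})/(f(x_n) - f(x_{n-1}))

Iteration 1:
  f(1.000000) = -2.000000
  f(1.980000) = 0.920400
  x_2 = 1.980000 - 0.920400×(1.980000 - 1.000000)/(0.920400 - (-2.000000))
       = 1.671141
Iteration 2:
  f(1.980000) = 0.920400
  f(1.671141) = -0.207288
  x_3 = 1.671141 - (-0.207288)×(1.671141 - 1.980000)/(-0.207288 - 0.920400)
       = 1.727914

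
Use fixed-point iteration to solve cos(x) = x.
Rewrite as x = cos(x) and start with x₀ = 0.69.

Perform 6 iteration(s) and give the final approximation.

Equation: cos(x) = x
Fixed-point form: x = cos(x)
x₀ = 0.69

x_1 = g(0.690000) = 0.771246
x_2 = g(0.771246) = 0.717043
x_3 = g(0.717043) = 0.753752
x_4 = g(0.753752) = 0.729126
x_5 = g(0.729126) = 0.745757
x_6 = g(0.745757) = 0.734574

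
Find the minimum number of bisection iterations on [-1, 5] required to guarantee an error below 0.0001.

We need (b-a)/2^n ≤ 0.0001
(5 - (-1))/2^n ≤ 0.0001
6/2^n ≤ 0.0001
2^n ≥ 60000
n ≥ log₂(60000) = 15.87
n ≥ 16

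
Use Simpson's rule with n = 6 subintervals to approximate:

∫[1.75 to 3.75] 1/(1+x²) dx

f(x) = 1/(1+x²)
a = 1.75, b = 3.75, n = 6
h = (b - a)/n = 0.333333

Simpson's rule: (h/3)[f(x₀) + 4f(x₁) + 2f(x₂) + ... + f(xₙ)]

x_0 = 1.7500, f(x_0) = 0.246154, coefficient = 1
x_1 = 2.0833, f(x_1) = 0.187256, coefficient = 4
x_2 = 2.4167, f(x_2) = 0.146193, coefficient = 2
x_3 = 2.7500, f(x_3) = 0.116788, coefficient = 4
x_4 = 3.0833, f(x_4) = 0.095175, coefficient = 2
x_5 = 3.4167, f(x_5) = 0.078904, coefficient = 4
x_6 = 3.7500, f(x_6) = 0.066390, coefficient = 1

I ≈ (0.333333/3) × 2.327074 = 0.258564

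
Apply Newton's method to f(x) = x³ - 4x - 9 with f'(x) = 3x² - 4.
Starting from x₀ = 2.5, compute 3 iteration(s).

f(x) = x³ - 4x - 9
f'(x) = 3x² - 4
x₀ = 2.5

Newton-Raphson formula: x_{n+1} = x_n - f(x_n)/f'(x_n)

Iteration 1:
  f(2.500000) = -3.375000
  f'(2.500000) = 14.750000
  x_1 = 2.500000 - (-3.375000)/14.750000 = 2.728814
Iteration 2:
  f(2.728814) = 0.404647
  f'(2.728814) = 18.339270
  x_2 = 2.728814 - 0.404647/18.339270 = 2.706749
Iteration 3:
  f(2.706749) = 0.003975
  f'(2.706749) = 17.979471
  x_3 = 2.706749 - 0.003975/17.979471 = 2.706528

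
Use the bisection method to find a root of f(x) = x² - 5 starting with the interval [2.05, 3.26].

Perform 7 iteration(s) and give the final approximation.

f(x) = x² - 5
Initial interval: [2.05, 3.26]

Iteration 1:
  c_1 = (2.050000 + 3.260000)/2 = 2.655000
  f(c_1) = f(2.655000) = 2.049025
  f(a) × f(c) < 0, new interval: [2.050000, 2.655000]
Iteration 2:
  c_2 = (2.050000 + 2.655000)/2 = 2.352500
  f(c_2) = f(2.352500) = 0.534256
  f(a) × f(c) < 0, new interval: [2.050000, 2.352500]
Iteration 3:
  c_3 = (2.050000 + 2.352500)/2 = 2.201250
  f(c_3) = f(2.201250) = -0.154498
  f(a) × f(c) ≥ 0, new interval: [2.201250, 2.352500]
Iteration 4:
  c_4 = (2.201250 + 2.352500)/2 = 2.276875
  f(c_4) = f(2.276875) = 0.184160
  f(a) × f(c) < 0, new interval: [2.201250, 2.276875]
Iteration 5:
  c_5 = (2.201250 + 2.276875)/2 = 2.239063
  f(c_5) = f(2.239063) = 0.013401
  f(a) × f(c) < 0, new interval: [2.201250, 2.239063]
Iteration 6:
  c_6 = (2.201250 + 2.239063)/2 = 2.220156
  f(c_6) = f(2.220156) = -0.070906
  f(a) × f(c) ≥ 0, new interval: [2.220156, 2.239063]
Iteration 7:
  c_7 = (2.220156 + 2.239063)/2 = 2.229609
  f(c_7) = f(2.229609) = -0.028842
  f(a) × f(c) ≥ 0, new interval: [2.229609, 2.239063]

After 7 iteration(s), the approximation is c_7 = 2.229609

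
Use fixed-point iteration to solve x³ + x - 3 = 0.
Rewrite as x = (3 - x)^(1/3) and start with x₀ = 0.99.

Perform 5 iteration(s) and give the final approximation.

Equation: x³ + x - 3 = 0
Fixed-point form: x = (3 - x)^(1/3)
x₀ = 0.99

x_1 = g(0.990000) = 1.262017
x_2 = g(1.262017) = 1.202306
x_3 = g(1.202306) = 1.215921
x_4 = g(1.215921) = 1.212843
x_5 = g(1.212843) = 1.213540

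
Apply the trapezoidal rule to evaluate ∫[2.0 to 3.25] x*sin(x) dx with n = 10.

f(x) = x*sin(x)
a = 2.0, b = 3.25, n = 10
h = (b - a)/n = 0.125000

Trapezoidal rule: (h/2)[f(x₀) + 2f(x₁) + 2f(x₂) + ... + f(xₙ)]

x_0 = 2.0000, f(x_0) = 1.818595, coefficient = 1
x_1 = 2.1250, f(x_1) = 1.806930, coefficient = 2
x_2 = 2.2500, f(x_2) = 1.750665, coefficient = 2
x_3 = 2.3750, f(x_3) = 1.647502, coefficient = 2
x_4 = 2.5000, f(x_4) = 1.496180, coefficient = 2
x_5 = 2.6250, f(x_5) = 1.296541, coefficient = 2
x_6 = 2.7500, f(x_6) = 1.049568, coefficient = 2
x_7 = 2.8750, f(x_7) = 0.757407, coefficient = 2
x_8 = 3.0000, f(x_8) = 0.423360, coefficient = 2
x_9 = 3.1250, f(x_9) = 0.051850, coefficient = 2
x_10 = 3.2500, f(x_10) = -0.351634, coefficient = 1

I ≈ (0.125000/2) × 22.026965 = 1.376685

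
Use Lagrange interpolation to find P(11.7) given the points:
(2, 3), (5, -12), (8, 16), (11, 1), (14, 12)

Lagrange interpolation formula:
P(x) = Σ yᵢ × Lᵢ(x)
where Lᵢ(x) = Π_{j≠i} (x - xⱼ)/(xᵢ - xⱼ)

L_0(11.7) = (11.7 - 5)/(2 - 5) × (11.7 - 8)/(2 - 8) × (11.7 - 11)/(2 - 11) × (11.7 - 14)/(2 - 14) = -0.020531
L_1(11.7) = (11.7 - 2)/(5 - 2) × (11.7 - 8)/(5 - 8) × (11.7 - 11)/(5 - 11) × (11.7 - 14)/(5 - 14) = 0.118895
L_2(11.7) = (11.7 - 2)/(8 - 2) × (11.7 - 5)/(8 - 5) × (11.7 - 11)/(8 - 11) × (11.7 - 14)/(8 - 14) = -0.322944
L_3(11.7) = (11.7 - 2)/(11 - 2) × (11.7 - 5)/(11 - 5) × (11.7 - 8)/(11 - 8) × (11.7 - 14)/(11 - 14) = 1.137994
L_4(11.7) = (11.7 - 2)/(14 - 2) × (11.7 - 5)/(14 - 5) × (11.7 - 8)/(14 - 8) × (11.7 - 11)/(14 - 11) = 0.086586

P(11.7) = 3×L_0(11.7) + (-12)×L_1(11.7) + 16×L_2(11.7) + 1×L_3(11.7) + 12×L_4(11.7)
P(11.7) = -4.478406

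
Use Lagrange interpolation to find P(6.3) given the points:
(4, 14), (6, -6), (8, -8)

Lagrange interpolation formula:
P(x) = Σ yᵢ × Lᵢ(x)
where Lᵢ(x) = Π_{j≠i} (x - xⱼ)/(xᵢ - xⱼ)

L_0(6.3) = (6.3 - 6)/(4 - 6) × (6.3 - 8)/(4 - 8) = -0.063750
L_1(6.3) = (6.3 - 4)/(6 - 4) × (6.3 - 8)/(6 - 8) = 0.977500
L_2(6.3) = (6.3 - 4)/(8 - 4) × (6.3 - 6)/(8 - 6) = 0.086250

P(6.3) = 14×L_0(6.3) + (-6)×L_1(6.3) + (-8)×L_2(6.3)
P(6.3) = -7.447500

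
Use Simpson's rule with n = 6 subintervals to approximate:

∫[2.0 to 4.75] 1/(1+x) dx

f(x) = 1/(1+x)
a = 2.0, b = 4.75, n = 6
h = (b - a)/n = 0.458333

Simpson's rule: (h/3)[f(x₀) + 4f(x₁) + 2f(x₂) + ... + f(xₙ)]

x_0 = 2.0000, f(x_0) = 0.333333, coefficient = 1
x_1 = 2.4583, f(x_1) = 0.289157, coefficient = 4
x_2 = 2.9167, f(x_2) = 0.255319, coefficient = 2
x_3 = 3.3750, f(x_3) = 0.228571, coefficient = 4
x_4 = 3.8333, f(x_4) = 0.206897, coefficient = 2
x_5 = 4.2917, f(x_5) = 0.188976, coefficient = 4
x_6 = 4.7500, f(x_6) = 0.173913, coefficient = 1

I ≈ (0.458333/3) × 4.258496 = 0.650603
Exact value: 0.650588
Error: 0.000016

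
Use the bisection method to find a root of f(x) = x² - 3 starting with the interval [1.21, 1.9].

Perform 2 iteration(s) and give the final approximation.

f(x) = x² - 3
Initial interval: [1.21, 1.9]

Iteration 1:
  c_1 = (1.210000 + 1.900000)/2 = 1.555000
  f(c_1) = f(1.555000) = -0.581975
  f(a) × f(c) ≥ 0, new interval: [1.555000, 1.900000]
Iteration 2:
  c_2 = (1.555000 + 1.900000)/2 = 1.727500
  f(c_2) = f(1.727500) = -0.015744
  f(a) × f(c) ≥ 0, new interval: [1.727500, 1.900000]

After 2 iteration(s), the approximation is c_2 = 1.727500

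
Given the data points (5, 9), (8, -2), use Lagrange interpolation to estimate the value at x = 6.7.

Lagrange interpolation formula:
P(x) = Σ yᵢ × Lᵢ(x)
where Lᵢ(x) = Π_{j≠i} (x - xⱼ)/(xᵢ - xⱼ)

L_0(6.7) = (6.7 - 8)/(5 - 8) = 0.433333
L_1(6.7) = (6.7 - 5)/(8 - 5) = 0.566667

P(6.7) = 9×L_0(6.7) + (-2)×L_1(6.7)
P(6.7) = 2.766667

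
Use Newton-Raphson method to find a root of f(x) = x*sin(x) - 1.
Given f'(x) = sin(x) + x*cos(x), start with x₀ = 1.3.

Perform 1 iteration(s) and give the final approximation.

f(x) = x*sin(x) - 1
f'(x) = sin(x) + x*cos(x)
x₀ = 1.3

Newton-Raphson formula: x_{n+1} = x_n - f(x_n)/f'(x_n)

Iteration 1:
  f(1.300000) = 0.252626
  f'(1.300000) = 1.311307
  x_1 = 1.300000 - 0.252626/1.311307 = 1.107348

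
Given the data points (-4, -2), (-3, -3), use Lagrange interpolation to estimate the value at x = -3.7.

Lagrange interpolation formula:
P(x) = Σ yᵢ × Lᵢ(x)
where Lᵢ(x) = Π_{j≠i} (x - xⱼ)/(xᵢ - xⱼ)

L_0(-3.7) = (-3.7 - (-3))/(-4 - (-3)) = 0.700000
L_1(-3.7) = (-3.7 - (-4))/(-3 - (-4)) = 0.300000

P(-3.7) = (-2)×L_0(-3.7) + (-3)×L_1(-3.7)
P(-3.7) = -2.300000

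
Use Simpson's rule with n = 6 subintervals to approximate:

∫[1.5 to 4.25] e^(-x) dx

f(x) = e^(-x)
a = 1.5, b = 4.25, n = 6
h = (b - a)/n = 0.458333

Simpson's rule: (h/3)[f(x₀) + 4f(x₁) + 2f(x₂) + ... + f(xₙ)]

x_0 = 1.5000, f(x_0) = 0.223130, coefficient = 1
x_1 = 1.9583, f(x_1) = 0.141093, coefficient = 4
x_2 = 2.4167, f(x_2) = 0.089219, coefficient = 2
x_3 = 2.8750, f(x_3) = 0.056416, coefficient = 4
x_4 = 3.3333, f(x_4) = 0.035674, coefficient = 2
x_5 = 3.7917, f(x_5) = 0.022558, coefficient = 4
x_6 = 4.2500, f(x_6) = 0.014264, coefficient = 1

I ≈ (0.458333/3) × 1.367449 = 0.208916
Exact value: 0.208866
Error: 0.000050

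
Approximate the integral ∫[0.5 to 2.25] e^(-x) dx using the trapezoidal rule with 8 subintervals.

f(x) = e^(-x)
a = 0.5, b = 2.25, n = 8
h = (b - a)/n = 0.218750

Trapezoidal rule: (h/2)[f(x₀) + 2f(x₁) + 2f(x₂) + ... + f(xₙ)]

x_0 = 0.5000, f(x_0) = 0.606531, coefficient = 1
x_1 = 0.7188, f(x_1) = 0.487361, coefficient = 2
x_2 = 0.9375, f(x_2) = 0.391606, coefficient = 2
x_3 = 1.1562, f(x_3) = 0.314664, coefficient = 2
x_4 = 1.3750, f(x_4) = 0.252840, coefficient = 2
x_5 = 1.5938, f(x_5) = 0.203162, coefficient = 2
x_6 = 1.8125, f(x_6) = 0.163246, coefficient = 2
x_7 = 2.0312, f(x_7) = 0.131171, coefficient = 2
x_8 = 2.2500, f(x_8) = 0.105399, coefficient = 1

I ≈ (0.218750/2) × 4.600029 = 0.503128
Exact value: 0.501131
Error: 0.001997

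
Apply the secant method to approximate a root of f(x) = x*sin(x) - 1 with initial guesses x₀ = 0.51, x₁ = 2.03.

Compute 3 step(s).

f(x) = x*sin(x) - 1
x₀ = 0.51, x₁ = 2.03

Secant formula: x_{n+1} = x_n - f(x_n)(x_n - x_{n-1})/(f(x_n) - f(x_{n-1}))

Iteration 1:
  f(0.510000) = -0.751030
  f(2.030000) = 0.819704
  x_2 = 2.030000 - 0.819704×(2.030000 - 0.510000)/(0.819704 - (-0.751030))
       = 1.236772
Iteration 2:
  f(2.030000) = 0.819704
  f(1.236772) = 0.168416
  x_3 = 1.236772 - 0.168416×(1.236772 - 2.030000)/(0.168416 - 0.819704)
       = 1.031651
Iteration 3:
  f(1.236772) = 0.168416
  f(1.031651) = -0.114691
  x_4 = 1.031651 - (-0.114691)×(1.031651 - 1.236772)/(-0.114691 - 0.168416)
       = 1.114749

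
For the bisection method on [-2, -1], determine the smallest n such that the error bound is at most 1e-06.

We need (b-a)/2^n ≤ 1e-06
(-1 - (-2))/2^n ≤ 1e-06
1/2^n ≤ 1e-06
2^n ≥ 1000000
n ≥ log₂(1000000) = 19.93
n ≥ 20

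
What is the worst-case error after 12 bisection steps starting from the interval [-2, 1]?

Bisection error bound: |error| ≤ (b-a)/2^n
|error| ≤ (1 - (-2))/2^12 = 3/2^12
|error| ≤ 0.0007324219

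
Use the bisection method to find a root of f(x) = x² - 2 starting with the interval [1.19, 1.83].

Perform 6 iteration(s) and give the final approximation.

f(x) = x² - 2
Initial interval: [1.19, 1.83]

Iteration 1:
  c_1 = (1.190000 + 1.830000)/2 = 1.510000
  f(c_1) = f(1.510000) = 0.280100
  f(a) × f(c) < 0, new interval: [1.190000, 1.510000]
Iteration 2:
  c_2 = (1.190000 + 1.510000)/2 = 1.350000
  f(c_2) = f(1.350000) = -0.177500
  f(a) × f(c) ≥ 0, new interval: [1.350000, 1.510000]
Iteration 3:
  c_3 = (1.350000 + 1.510000)/2 = 1.430000
  f(c_3) = f(1.430000) = 0.044900
  f(a) × f(c) < 0, new interval: [1.350000, 1.430000]
Iteration 4:
  c_4 = (1.350000 + 1.430000)/2 = 1.390000
  f(c_4) = f(1.390000) = -0.067900
  f(a) × f(c) ≥ 0, new interval: [1.390000, 1.430000]
Iteration 5:
  c_5 = (1.390000 + 1.430000)/2 = 1.410000
  f(c_5) = f(1.410000) = -0.011900
  f(a) × f(c) ≥ 0, new interval: [1.410000, 1.430000]
Iteration 6:
  c_6 = (1.410000 + 1.430000)/2 = 1.420000
  f(c_6) = f(1.420000) = 0.016400
  f(a) × f(c) < 0, new interval: [1.410000, 1.420000]

After 6 iteration(s), the approximation is c_6 = 1.420000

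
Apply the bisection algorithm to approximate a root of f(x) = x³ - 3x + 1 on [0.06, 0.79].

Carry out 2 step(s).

f(x) = x³ - 3x + 1
Initial interval: [0.06, 0.79]

Iteration 1:
  c_1 = (0.060000 + 0.790000)/2 = 0.425000
  f(c_1) = f(0.425000) = -0.198234
  f(a) × f(c) < 0, new interval: [0.060000, 0.425000]
Iteration 2:
  c_2 = (0.060000 + 0.425000)/2 = 0.242500
  f(c_2) = f(0.242500) = 0.286761
  f(a) × f(c) ≥ 0, new interval: [0.242500, 0.425000]

After 2 iteration(s), the approximation is c_2 = 0.242500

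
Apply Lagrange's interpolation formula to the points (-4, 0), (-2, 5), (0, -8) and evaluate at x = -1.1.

Lagrange interpolation formula:
P(x) = Σ yᵢ × Lᵢ(x)
where Lᵢ(x) = Π_{j≠i} (x - xⱼ)/(xᵢ - xⱼ)

L_0(-1.1) = (-1.1 - (-2))/(-4 - (-2)) × (-1.1 - 0)/(-4 - 0) = -0.123750
L_1(-1.1) = (-1.1 - (-4))/(-2 - (-4)) × (-1.1 - 0)/(-2 - 0) = 0.797500
L_2(-1.1) = (-1.1 - (-4))/(0 - (-4)) × (-1.1 - (-2))/(0 - (-2)) = 0.326250

P(-1.1) = 0×L_0(-1.1) + 5×L_1(-1.1) + (-8)×L_2(-1.1)
P(-1.1) = 1.377500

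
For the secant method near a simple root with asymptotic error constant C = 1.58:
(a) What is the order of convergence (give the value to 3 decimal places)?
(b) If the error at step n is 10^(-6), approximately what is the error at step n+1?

(a) Secant method has superlinear convergence with order φ = (1+√5)/2 ≈ 1.618.
    This means |e_{n+1}| ≈ C|e_n|^1.618.

(b) With |e_n| = 10^(-6) and C = 1.58:
    |e_{n+1}| ≈ 1.58 × (10^(-6))^1.618 = 1.58 × 10^(-9.71)

(a) ≈ 1.618 (golden ratio); (b) |e_{n+1}| ≈ 3.094e-10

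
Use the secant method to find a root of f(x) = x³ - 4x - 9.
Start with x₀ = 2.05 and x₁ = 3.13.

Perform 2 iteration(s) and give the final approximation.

f(x) = x³ - 4x - 9
x₀ = 2.05, x₁ = 3.13

Secant formula: x_{n+1} = x_n - f(x_n)(x_n - x_{n-1})/(f(x_n) - f(x_{n-1}))

Iteration 1:
  f(2.050000) = -8.584875
  f(3.130000) = 9.144297
  x_2 = 3.130000 - 9.144297×(3.130000 - 2.050000)/(9.144297 - (-8.584875))
       = 2.572961
Iteration 2:
  f(3.130000) = 9.144297
  f(2.572961) = -2.258513
  x_3 = 2.572961 - (-2.258513)×(2.572961 - 3.130000)/(-2.258513 - 9.144297)
       = 2.683292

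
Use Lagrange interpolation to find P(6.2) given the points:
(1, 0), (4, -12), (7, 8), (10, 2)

Lagrange interpolation formula:
P(x) = Σ yᵢ × Lᵢ(x)
where Lᵢ(x) = Π_{j≠i} (x - xⱼ)/(xᵢ - xⱼ)

L_0(6.2) = (6.2 - 4)/(1 - 4) × (6.2 - 7)/(1 - 7) × (6.2 - 10)/(1 - 10) = -0.041284
L_1(6.2) = (6.2 - 1)/(4 - 1) × (6.2 - 7)/(4 - 7) × (6.2 - 10)/(4 - 10) = 0.292741
L_2(6.2) = (6.2 - 1)/(7 - 1) × (6.2 - 4)/(7 - 4) × (6.2 - 10)/(7 - 10) = 0.805037
L_3(6.2) = (6.2 - 1)/(10 - 1) × (6.2 - 4)/(10 - 4) × (6.2 - 7)/(10 - 7) = -0.056494

P(6.2) = 0×L_0(6.2) + (-12)×L_1(6.2) + 8×L_2(6.2) + 2×L_3(6.2)
P(6.2) = 2.814420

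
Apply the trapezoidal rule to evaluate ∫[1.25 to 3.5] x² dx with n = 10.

f(x) = x²
a = 1.25, b = 3.5, n = 10
h = (b - a)/n = 0.225000

Trapezoidal rule: (h/2)[f(x₀) + 2f(x₁) + 2f(x₂) + ... + f(xₙ)]

x_0 = 1.2500, f(x_0) = 1.562500, coefficient = 1
x_1 = 1.4750, f(x_1) = 2.175625, coefficient = 2
x_2 = 1.7000, f(x_2) = 2.890000, coefficient = 2
x_3 = 1.9250, f(x_3) = 3.705625, coefficient = 2
x_4 = 2.1500, f(x_4) = 4.622500, coefficient = 2
x_5 = 2.3750, f(x_5) = 5.640625, coefficient = 2
x_6 = 2.6000, f(x_6) = 6.760000, coefficient = 2
x_7 = 2.8250, f(x_7) = 7.980625, coefficient = 2
x_8 = 3.0500, f(x_8) = 9.302500, coefficient = 2
x_9 = 3.2750, f(x_9) = 10.725625, coefficient = 2
x_10 = 3.5000, f(x_10) = 12.250000, coefficient = 1

I ≈ (0.225000/2) × 121.418750 = 13.659609
Exact value: 13.640625
Error: 0.018984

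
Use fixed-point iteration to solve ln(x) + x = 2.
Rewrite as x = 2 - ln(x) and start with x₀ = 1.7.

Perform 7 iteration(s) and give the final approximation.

Equation: ln(x) + x = 2
Fixed-point form: x = 2 - ln(x)
x₀ = 1.7

x_1 = g(1.700000) = 1.469372
x_2 = g(1.469372) = 1.615165
x_3 = g(1.615165) = 1.520563
x_4 = g(1.520563) = 1.580919
x_5 = g(1.580919) = 1.541993
x_6 = g(1.541993) = 1.566924
x_7 = g(1.566924) = 1.550886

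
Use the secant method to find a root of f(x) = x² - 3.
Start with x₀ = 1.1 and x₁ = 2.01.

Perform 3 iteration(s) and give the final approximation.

f(x) = x² - 3
x₀ = 1.1, x₁ = 2.01

Secant formula: x_{n+1} = x_n - f(x_n)(x_n - x_{n-1})/(f(x_n) - f(x_{n-1}))

Iteration 1:
  f(1.100000) = -1.790000
  f(2.010000) = 1.040100
  x_2 = 2.010000 - 1.040100×(2.010000 - 1.100000)/(1.040100 - (-1.790000))
       = 1.675563
Iteration 2:
  f(2.010000) = 1.040100
  f(1.675563) = -0.192490
  x_3 = 1.675563 - (-0.192490)×(1.675563 - 2.010000)/(-0.192490 - 1.040100)
       = 1.727791
Iteration 3:
  f(1.675563) = -0.192490
  f(1.727791) = -0.014739
  x_4 = 1.727791 - (-0.014739)×(1.727791 - 1.675563)/(-0.014739 - (-0.192490))
       = 1.732122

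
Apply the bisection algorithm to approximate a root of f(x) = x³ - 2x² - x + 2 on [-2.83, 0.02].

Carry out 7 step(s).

f(x) = x³ - 2x² - x + 2
Initial interval: [-2.83, 0.02]

Iteration 1:
  c_1 = (-2.830000 + 0.020000)/2 = -1.405000
  f(c_1) = f(-1.405000) = -3.316555
  f(a) × f(c) ≥ 0, new interval: [-1.405000, 0.020000]
Iteration 2:
  c_2 = (-1.405000 + 0.020000)/2 = -0.692500
  f(c_2) = f(-0.692500) = 1.401295
  f(a) × f(c) < 0, new interval: [-1.405000, -0.692500]
Iteration 3:
  c_3 = (-1.405000 + (-0.692500))/2 = -1.048750
  f(c_3) = f(-1.048750) = -0.304499
  f(a) × f(c) ≥ 0, new interval: [-1.048750, -0.692500]
Iteration 4:
  c_4 = (-1.048750 + (-0.692500))/2 = -0.870625
  f(c_4) = f(-0.870625) = 0.694726
  f(a) × f(c) < 0, new interval: [-1.048750, -0.870625]
Iteration 5:
  c_5 = (-1.048750 + (-0.870625))/2 = -0.959688
  f(c_5) = f(-0.959688) = 0.233815
  f(a) × f(c) < 0, new interval: [-1.048750, -0.959688]
Iteration 6:
  c_6 = (-1.048750 + (-0.959688))/2 = -1.004219
  f(c_6) = f(-1.004219) = -0.025402
  f(a) × f(c) ≥ 0, new interval: [-1.004219, -0.959688]
Iteration 7:
  c_7 = (-1.004219 + (-0.959688))/2 = -0.981953
  f(c_7) = f(-0.981953) = 0.106659
  f(a) × f(c) < 0, new interval: [-1.004219, -0.981953]

After 7 iteration(s), the approximation is c_7 = -0.981953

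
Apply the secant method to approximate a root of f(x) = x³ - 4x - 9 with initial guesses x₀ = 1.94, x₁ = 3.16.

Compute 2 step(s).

f(x) = x³ - 4x - 9
x₀ = 1.94, x₁ = 3.16

Secant formula: x_{n+1} = x_n - f(x_n)(x_n - x_{n-1})/(f(x_n) - f(x_{n-1}))

Iteration 1:
  f(1.940000) = -9.458616
  f(3.160000) = 9.914496
  x_2 = 3.160000 - 9.914496×(3.160000 - 1.940000)/(9.914496 - (-9.458616))
       = 2.535646
Iteration 2:
  f(3.160000) = 9.914496
  f(2.535646) = -2.839650
  x_3 = 2.535646 - (-2.839650)×(2.535646 - 3.160000)/(-2.839650 - 9.914496)
       = 2.674655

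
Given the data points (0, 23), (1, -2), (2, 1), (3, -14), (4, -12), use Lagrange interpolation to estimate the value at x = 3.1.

Lagrange interpolation formula:
P(x) = Σ yᵢ × Lᵢ(x)
where Lᵢ(x) = Π_{j≠i} (x - xⱼ)/(xᵢ - xⱼ)

L_0(3.1) = (3.1 - 1)/(0 - 1) × (3.1 - 2)/(0 - 2) × (3.1 - 3)/(0 - 3) × (3.1 - 4)/(0 - 4) = -0.008663
L_1(3.1) = (3.1 - 0)/(1 - 0) × (3.1 - 2)/(1 - 2) × (3.1 - 3)/(1 - 3) × (3.1 - 4)/(1 - 4) = 0.051150
L_2(3.1) = (3.1 - 0)/(2 - 0) × (3.1 - 1)/(2 - 1) × (3.1 - 3)/(2 - 3) × (3.1 - 4)/(2 - 4) = -0.146475
L_3(3.1) = (3.1 - 0)/(3 - 0) × (3.1 - 1)/(3 - 1) × (3.1 - 2)/(3 - 2) × (3.1 - 4)/(3 - 4) = 1.074150
L_4(3.1) = (3.1 - 0)/(4 - 0) × (3.1 - 1)/(4 - 1) × (3.1 - 2)/(4 - 2) × (3.1 - 3)/(4 - 3) = 0.029838

P(3.1) = 23×L_0(3.1) + (-2)×L_1(3.1) + 1×L_2(3.1) + (-14)×L_3(3.1) + (-12)×L_4(3.1)
P(3.1) = -15.844163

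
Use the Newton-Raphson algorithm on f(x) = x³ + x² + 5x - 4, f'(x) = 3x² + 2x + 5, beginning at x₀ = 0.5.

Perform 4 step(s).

f(x) = x³ + x² + 5x - 4
f'(x) = 3x² + 2x + 5
x₀ = 0.5

Newton-Raphson formula: x_{n+1} = x_n - f(x_n)/f'(x_n)

Iteration 1:
  f(0.500000) = -1.125000
  f'(0.500000) = 6.750000
  x_1 = 0.500000 - (-1.125000)/6.750000 = 0.666667
Iteration 2:
  f(0.666667) = 0.074074
  f'(0.666667) = 7.666667
  x_2 = 0.666667 - 0.074074/7.666667 = 0.657005
Iteration 3:
  f(0.657005) = 0.000279
  f'(0.657005) = 7.608976
  x_3 = 0.657005 - 0.000279/7.608976 = 0.656968
Iteration 4:
  f(0.656968) = 0.000000
  f'(0.656968) = 7.608758
  x_4 = 0.656968 - 0.000000/7.608758 = 0.656968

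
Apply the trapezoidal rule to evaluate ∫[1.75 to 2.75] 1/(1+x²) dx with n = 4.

f(x) = 1/(1+x²)
a = 1.75, b = 2.75, n = 4
h = (b - a)/n = 0.250000

Trapezoidal rule: (h/2)[f(x₀) + 2f(x₁) + 2f(x₂) + ... + f(xₙ)]

x_0 = 1.7500, f(x_0) = 0.246154, coefficient = 1
x_1 = 2.0000, f(x_1) = 0.200000, coefficient = 2
x_2 = 2.2500, f(x_2) = 0.164948, coefficient = 2
x_3 = 2.5000, f(x_3) = 0.137931, coefficient = 2
x_4 = 2.7500, f(x_4) = 0.116788, coefficient = 1

I ≈ (0.250000/2) × 1.368701 = 0.171088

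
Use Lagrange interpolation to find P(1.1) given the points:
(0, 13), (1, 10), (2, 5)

Lagrange interpolation formula:
P(x) = Σ yᵢ × Lᵢ(x)
where Lᵢ(x) = Π_{j≠i} (x - xⱼ)/(xᵢ - xⱼ)

L_0(1.1) = (1.1 - 1)/(0 - 1) × (1.1 - 2)/(0 - 2) = -0.045000
L_1(1.1) = (1.1 - 0)/(1 - 0) × (1.1 - 2)/(1 - 2) = 0.990000
L_2(1.1) = (1.1 - 0)/(2 - 0) × (1.1 - 1)/(2 - 1) = 0.055000

P(1.1) = 13×L_0(1.1) + 10×L_1(1.1) + 5×L_2(1.1)
P(1.1) = 9.590000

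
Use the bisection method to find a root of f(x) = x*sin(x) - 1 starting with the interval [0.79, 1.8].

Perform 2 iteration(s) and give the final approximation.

f(x) = x*sin(x) - 1
Initial interval: [0.79, 1.8]

Iteration 1:
  c_1 = (0.790000 + 1.800000)/2 = 1.295000
  f(c_1) = f(1.295000) = 0.246060
  f(a) × f(c) < 0, new interval: [0.790000, 1.295000]
Iteration 2:
  c_2 = (0.790000 + 1.295000)/2 = 1.042500
  f(c_2) = f(1.042500) = -0.099627
  f(a) × f(c) ≥ 0, new interval: [1.042500, 1.295000]

After 2 iteration(s), the approximation is c_2 = 1.042500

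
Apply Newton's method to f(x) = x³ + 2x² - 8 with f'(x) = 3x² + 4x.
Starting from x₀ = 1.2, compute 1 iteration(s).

f(x) = x³ + 2x² - 8
f'(x) = 3x² + 4x
x₀ = 1.2

Newton-Raphson formula: x_{n+1} = x_n - f(x_n)/f'(x_n)

Iteration 1:
  f(1.200000) = -3.392000
  f'(1.200000) = 9.120000
  x_1 = 1.200000 - (-3.392000)/9.120000 = 1.571930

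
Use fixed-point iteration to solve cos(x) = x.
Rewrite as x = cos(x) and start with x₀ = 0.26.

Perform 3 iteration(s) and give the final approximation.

Equation: cos(x) = x
Fixed-point form: x = cos(x)
x₀ = 0.26

x_1 = g(0.260000) = 0.966390
x_2 = g(0.966390) = 0.568274
x_3 = g(0.568274) = 0.842831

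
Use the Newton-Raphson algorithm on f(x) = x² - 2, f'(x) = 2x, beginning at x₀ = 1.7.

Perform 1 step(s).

f(x) = x² - 2
f'(x) = 2x
x₀ = 1.7

Newton-Raphson formula: x_{n+1} = x_n - f(x_n)/f'(x_n)

Iteration 1:
  f(1.700000) = 0.890000
  f'(1.700000) = 3.400000
  x_1 = 1.700000 - 0.890000/3.400000 = 1.438235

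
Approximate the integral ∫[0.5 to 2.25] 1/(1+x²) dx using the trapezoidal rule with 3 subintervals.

f(x) = 1/(1+x²)
a = 0.5, b = 2.25, n = 3
h = (b - a)/n = 0.583333

Trapezoidal rule: (h/2)[f(x₀) + 2f(x₁) + 2f(x₂) + ... + f(xₙ)]

x_0 = 0.5000, f(x_0) = 0.800000, coefficient = 1
x_1 = 1.0833, f(x_1) = 0.460064, coefficient = 2
x_2 = 1.6667, f(x_2) = 0.264706, coefficient = 2
x_3 = 2.2500, f(x_3) = 0.164948, coefficient = 1

I ≈ (0.583333/2) × 2.414488 = 0.704226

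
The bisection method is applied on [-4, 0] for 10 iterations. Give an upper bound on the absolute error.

Bisection error bound: |error| ≤ (b-a)/2^n
|error| ≤ (0 - (-4))/2^10 = 4/2^10
|error| ≤ 0.0039062500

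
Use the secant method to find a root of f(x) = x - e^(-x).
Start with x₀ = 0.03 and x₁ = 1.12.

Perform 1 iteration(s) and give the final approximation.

f(x) = x - e^(-x)
x₀ = 0.03, x₁ = 1.12

Secant formula: x_{n+1} = x_n - f(x_n)(x_n - x_{n-1})/(f(x_n) - f(x_{n-1}))

Iteration 1:
  f(0.030000) = -0.940446
  f(1.120000) = 0.793720
  x_2 = 1.120000 - 0.793720×(1.120000 - 0.030000)/(0.793720 - (-0.940446))
       = 0.621112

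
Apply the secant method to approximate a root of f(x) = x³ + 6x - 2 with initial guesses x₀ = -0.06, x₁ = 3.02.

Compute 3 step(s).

f(x) = x³ + 6x - 2
x₀ = -0.06, x₁ = 3.02

Secant formula: x_{n+1} = x_n - f(x_n)(x_n - x_{n-1})/(f(x_n) - f(x_{n-1}))

Iteration 1:
  f(-0.060000) = -2.360216
  f(3.020000) = 43.663608
  x_2 = 3.020000 - 43.663608×(3.020000 - (-0.060000))/(43.663608 - (-2.360216))
       = 0.097950
Iteration 2:
  f(3.020000) = 43.663608
  f(0.097950) = -1.411360
  x_3 = 0.097950 - (-1.411360)×(0.097950 - 3.020000)/(-1.411360 - 43.663608)
       = 0.189443
Iteration 3:
  f(0.097950) = -1.411360
  f(0.189443) = -0.856540
  x_4 = 0.189443 - (-0.856540)×(0.189443 - 0.097950)/(-0.856540 - (-1.411360))
       = 0.330693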